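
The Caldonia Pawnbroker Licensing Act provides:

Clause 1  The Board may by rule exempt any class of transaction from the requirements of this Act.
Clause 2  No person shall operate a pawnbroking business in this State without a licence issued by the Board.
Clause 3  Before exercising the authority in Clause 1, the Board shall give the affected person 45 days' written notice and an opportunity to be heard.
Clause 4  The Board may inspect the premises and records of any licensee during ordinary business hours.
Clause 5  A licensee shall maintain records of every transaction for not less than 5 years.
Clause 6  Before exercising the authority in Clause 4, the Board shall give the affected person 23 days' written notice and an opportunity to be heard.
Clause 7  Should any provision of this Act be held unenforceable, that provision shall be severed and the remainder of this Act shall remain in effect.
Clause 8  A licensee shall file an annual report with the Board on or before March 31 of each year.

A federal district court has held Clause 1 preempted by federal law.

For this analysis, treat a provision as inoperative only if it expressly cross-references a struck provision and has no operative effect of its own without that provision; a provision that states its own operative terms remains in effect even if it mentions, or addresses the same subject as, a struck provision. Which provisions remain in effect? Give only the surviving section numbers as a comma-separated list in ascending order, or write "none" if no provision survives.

Clause 1 is struck. Clause 3 has no operative effect of its own apart from Clause 1 and is therefore inoperative. Clause 7 is a severability clause and preserves every provision that can still be given independent effect. The provisions still in force are Clause 2, Clause 4, Clause 5, Clause 6, Clause 7, and Clause 8.

2, 4, 5, 6, 7, 8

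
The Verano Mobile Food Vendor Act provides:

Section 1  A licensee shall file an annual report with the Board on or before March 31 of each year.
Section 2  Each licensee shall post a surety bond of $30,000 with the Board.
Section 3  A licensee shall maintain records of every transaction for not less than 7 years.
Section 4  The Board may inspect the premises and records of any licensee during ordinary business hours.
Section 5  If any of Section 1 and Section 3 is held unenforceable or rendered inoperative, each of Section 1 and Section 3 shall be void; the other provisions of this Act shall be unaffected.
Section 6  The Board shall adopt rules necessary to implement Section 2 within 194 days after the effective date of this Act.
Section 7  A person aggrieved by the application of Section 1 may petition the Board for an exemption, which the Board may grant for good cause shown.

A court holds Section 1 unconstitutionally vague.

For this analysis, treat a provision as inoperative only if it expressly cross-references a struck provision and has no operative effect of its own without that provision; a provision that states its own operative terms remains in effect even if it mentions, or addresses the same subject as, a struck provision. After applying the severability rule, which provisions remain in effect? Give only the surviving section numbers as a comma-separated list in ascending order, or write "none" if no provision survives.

2, 4, 5, 6

Section 1 is struck. Section 7 operates only by reference to Section 1, so it falls with Section 1. Section 5 declares Section 1 and Section 3 mutually dependent; since one of them has fallen, all of them are of no effect. That brings down Section 3 as well. The remainder continues in force under Section 5. That leaves Section 2, Section 4, Section 5, and Section 6 in effect.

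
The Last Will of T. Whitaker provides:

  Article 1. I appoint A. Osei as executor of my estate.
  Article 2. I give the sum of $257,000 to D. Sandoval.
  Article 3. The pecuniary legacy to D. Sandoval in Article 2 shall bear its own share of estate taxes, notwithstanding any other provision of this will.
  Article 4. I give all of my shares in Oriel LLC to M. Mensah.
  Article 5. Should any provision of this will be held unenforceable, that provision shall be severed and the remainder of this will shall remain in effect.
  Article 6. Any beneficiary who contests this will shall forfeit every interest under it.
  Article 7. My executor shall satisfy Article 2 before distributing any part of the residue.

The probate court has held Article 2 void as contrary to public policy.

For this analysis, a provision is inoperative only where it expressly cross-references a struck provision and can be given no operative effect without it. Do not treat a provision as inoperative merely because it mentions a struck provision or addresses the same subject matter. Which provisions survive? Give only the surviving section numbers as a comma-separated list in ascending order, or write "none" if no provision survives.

Article 2 is struck. Article 3 merely fixes the tax charge on Article 2; with Article 2 gone it has nothing to operate on and falls away. Article 7 operates only by reference to Article 2, so it falls with Article 2. Article 5 is a severability clause and preserves every provision that can still be given independent effect. That leaves Article 1, Article 4, Article 5, and Article 6 in effect.

1, 4, 5, 6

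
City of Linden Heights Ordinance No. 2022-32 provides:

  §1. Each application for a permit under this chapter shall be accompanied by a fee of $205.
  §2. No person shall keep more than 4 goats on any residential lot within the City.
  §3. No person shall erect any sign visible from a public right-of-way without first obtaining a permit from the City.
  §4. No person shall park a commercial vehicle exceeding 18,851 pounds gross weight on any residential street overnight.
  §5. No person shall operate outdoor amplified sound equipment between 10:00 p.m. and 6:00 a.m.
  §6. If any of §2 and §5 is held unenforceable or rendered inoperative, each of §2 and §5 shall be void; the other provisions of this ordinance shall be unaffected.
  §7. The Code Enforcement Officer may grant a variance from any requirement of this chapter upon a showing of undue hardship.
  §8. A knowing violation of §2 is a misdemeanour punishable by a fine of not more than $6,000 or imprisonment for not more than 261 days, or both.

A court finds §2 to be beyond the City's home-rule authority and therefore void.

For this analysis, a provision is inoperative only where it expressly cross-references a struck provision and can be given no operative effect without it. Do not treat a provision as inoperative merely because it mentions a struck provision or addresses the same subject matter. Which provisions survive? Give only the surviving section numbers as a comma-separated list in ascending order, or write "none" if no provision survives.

§2 is struck. §8 merely fixes the criminal penalty for violating §2; with §2 gone it has nothing to operate on and falls away. §6 declares §2 and §5 mutually dependent; since one of them has fallen, all of them are of no effect. That brings down §5 as well. The remainder continues in force under §6. The provisions still in force are §1, §3, §4, §6, and §7.

1, 3, 4, 6, 7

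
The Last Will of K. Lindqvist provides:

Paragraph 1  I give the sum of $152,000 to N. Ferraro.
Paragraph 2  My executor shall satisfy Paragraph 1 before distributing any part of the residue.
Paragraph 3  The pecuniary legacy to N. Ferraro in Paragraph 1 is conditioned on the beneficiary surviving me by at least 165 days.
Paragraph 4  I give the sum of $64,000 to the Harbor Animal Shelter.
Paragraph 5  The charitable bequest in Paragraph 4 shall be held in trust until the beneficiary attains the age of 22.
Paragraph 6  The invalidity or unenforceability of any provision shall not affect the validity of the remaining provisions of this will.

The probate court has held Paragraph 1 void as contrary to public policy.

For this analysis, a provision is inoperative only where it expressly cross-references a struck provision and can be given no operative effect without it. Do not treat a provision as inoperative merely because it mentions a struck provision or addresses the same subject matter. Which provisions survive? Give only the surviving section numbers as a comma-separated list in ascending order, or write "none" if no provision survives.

4, 5, 6

Paragraph 1 is struck. Paragraph 2 has no operative effect of its own apart from Paragraph 1 and is therefore inoperative. Paragraph 3 has no operative effect of its own apart from Paragraph 1 and is therefore inoperative. Paragraph 6 is a severability clause and preserves every provision that can still be given independent effect. That leaves Paragraph 4, Paragraph 5, and Paragraph 6 in effect.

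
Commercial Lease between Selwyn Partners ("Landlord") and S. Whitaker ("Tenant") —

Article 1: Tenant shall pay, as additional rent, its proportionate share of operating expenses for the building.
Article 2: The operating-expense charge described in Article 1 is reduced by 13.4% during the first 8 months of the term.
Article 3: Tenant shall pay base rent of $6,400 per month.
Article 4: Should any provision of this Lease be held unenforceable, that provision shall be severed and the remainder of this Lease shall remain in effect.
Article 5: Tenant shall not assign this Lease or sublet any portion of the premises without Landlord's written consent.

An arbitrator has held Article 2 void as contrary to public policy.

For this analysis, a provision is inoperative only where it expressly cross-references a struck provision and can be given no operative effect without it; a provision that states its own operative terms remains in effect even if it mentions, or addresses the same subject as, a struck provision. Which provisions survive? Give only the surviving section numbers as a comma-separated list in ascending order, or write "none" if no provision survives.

1, 3, 4, 5

Article 2 is struck. No other provision's operative terms depend on Article 2. Under the severability clause in Article 4, the remaining provisions continue in force. That leaves Article 1, Article 3, Article 4, and Article 5 in effect.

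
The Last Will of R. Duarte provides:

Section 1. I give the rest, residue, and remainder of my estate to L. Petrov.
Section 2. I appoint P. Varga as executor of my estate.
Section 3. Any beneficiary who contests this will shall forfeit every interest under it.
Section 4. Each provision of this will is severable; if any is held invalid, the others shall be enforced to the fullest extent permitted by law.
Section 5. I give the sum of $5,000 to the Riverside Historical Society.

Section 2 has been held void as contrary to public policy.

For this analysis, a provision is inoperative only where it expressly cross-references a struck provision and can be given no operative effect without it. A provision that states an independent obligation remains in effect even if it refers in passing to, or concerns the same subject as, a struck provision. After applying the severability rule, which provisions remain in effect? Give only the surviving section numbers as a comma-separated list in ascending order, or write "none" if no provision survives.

1, 3, 4, 5

Section 2 is struck. Nothing else in the will is defined by reference to Section 2. Section 4 is a severability clause and preserves every provision that can still be given independent effect. Section 1, Section 3, Section 4, and Section 5 remain in effect.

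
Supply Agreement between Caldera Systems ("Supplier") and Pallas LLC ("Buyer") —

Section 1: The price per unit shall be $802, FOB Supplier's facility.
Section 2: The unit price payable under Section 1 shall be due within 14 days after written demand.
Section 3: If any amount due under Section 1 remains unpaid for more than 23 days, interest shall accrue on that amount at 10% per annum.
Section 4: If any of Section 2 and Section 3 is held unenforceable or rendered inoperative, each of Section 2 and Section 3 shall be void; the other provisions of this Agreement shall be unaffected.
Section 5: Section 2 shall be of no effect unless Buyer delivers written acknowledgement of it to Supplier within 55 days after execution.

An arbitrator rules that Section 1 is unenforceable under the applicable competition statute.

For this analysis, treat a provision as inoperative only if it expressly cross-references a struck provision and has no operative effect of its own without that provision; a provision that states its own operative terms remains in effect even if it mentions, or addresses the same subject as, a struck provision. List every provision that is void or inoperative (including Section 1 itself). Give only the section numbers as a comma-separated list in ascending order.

Section 1 is struck. Section 2 does nothing except set the payment deadline for the unit price by reference to Section 1; with Section 1 gone it has no independent effect and is inoperative. The whole of Section 3 is the default interest on the unit price, defined by reference to Section 1, so Section 3 cannot stand once Section 1 is removed. Section 5 operates only by reference to Section 2, so it falls with Section 2. Section 4 declares Section 2 and Section 3 mutually dependent; since one of them has fallen, all of them are of no effect. The remainder continues in force under Section 4. Only Section 4 remains in effect.

1, 2, 3, 5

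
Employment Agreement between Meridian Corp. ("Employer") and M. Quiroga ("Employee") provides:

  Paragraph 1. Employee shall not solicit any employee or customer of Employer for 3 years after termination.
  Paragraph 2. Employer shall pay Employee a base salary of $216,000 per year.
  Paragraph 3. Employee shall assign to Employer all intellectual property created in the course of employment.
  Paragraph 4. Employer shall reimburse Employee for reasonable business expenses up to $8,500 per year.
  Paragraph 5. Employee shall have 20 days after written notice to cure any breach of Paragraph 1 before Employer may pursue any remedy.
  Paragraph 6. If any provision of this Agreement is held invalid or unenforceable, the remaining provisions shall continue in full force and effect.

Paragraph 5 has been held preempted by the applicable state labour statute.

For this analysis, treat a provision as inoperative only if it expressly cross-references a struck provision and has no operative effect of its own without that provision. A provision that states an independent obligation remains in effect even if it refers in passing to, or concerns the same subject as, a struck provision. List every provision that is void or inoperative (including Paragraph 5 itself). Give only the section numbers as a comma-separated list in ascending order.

5

Paragraph 5 is struck. No other provision's operative terms depend on Paragraph 5. Paragraph 6 is a severability clause and preserves every provision that can still be given independent effect. That leaves Paragraph 1, Paragraph 2, Paragraph 3, Paragraph 4, and Paragraph 6 in effect.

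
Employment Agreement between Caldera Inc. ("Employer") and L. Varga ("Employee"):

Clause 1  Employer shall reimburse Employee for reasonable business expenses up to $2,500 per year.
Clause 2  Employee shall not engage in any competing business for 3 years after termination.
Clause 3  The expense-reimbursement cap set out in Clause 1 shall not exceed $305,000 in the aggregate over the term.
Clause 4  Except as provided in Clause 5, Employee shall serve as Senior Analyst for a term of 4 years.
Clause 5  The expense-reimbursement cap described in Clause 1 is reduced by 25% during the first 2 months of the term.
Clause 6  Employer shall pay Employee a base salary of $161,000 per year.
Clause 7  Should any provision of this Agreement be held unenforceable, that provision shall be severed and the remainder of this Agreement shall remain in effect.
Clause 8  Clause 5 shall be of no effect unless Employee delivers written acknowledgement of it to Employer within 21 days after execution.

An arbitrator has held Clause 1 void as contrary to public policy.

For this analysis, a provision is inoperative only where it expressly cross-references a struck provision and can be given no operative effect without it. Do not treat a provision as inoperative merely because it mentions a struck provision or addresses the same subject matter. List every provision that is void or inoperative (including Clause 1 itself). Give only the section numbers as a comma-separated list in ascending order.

Clause 1 is struck. Clause 3 has no operative effect of its own apart from Clause 1 and is therefore inoperative. Clause 5 does nothing except set the introductory reduction to the expense-reimbursement cap by reference to Clause 1; with Clause 1 gone it has no independent effect and is inoperative. Clause 8 merely fixes the acknowledgement condition for Clause 5; with Clause 5 gone it has nothing to operate on and falls away. Although Clause 4 refers to Clause 5, its operative terms do not depend on Clause 5, so it remains in effect. Clause 7 is a severability clause and preserves every provision that can still be given independent effect. Clause 2, Clause 4, Clause 6, and Clause 7 remain in effect.

1, 3, 5, 8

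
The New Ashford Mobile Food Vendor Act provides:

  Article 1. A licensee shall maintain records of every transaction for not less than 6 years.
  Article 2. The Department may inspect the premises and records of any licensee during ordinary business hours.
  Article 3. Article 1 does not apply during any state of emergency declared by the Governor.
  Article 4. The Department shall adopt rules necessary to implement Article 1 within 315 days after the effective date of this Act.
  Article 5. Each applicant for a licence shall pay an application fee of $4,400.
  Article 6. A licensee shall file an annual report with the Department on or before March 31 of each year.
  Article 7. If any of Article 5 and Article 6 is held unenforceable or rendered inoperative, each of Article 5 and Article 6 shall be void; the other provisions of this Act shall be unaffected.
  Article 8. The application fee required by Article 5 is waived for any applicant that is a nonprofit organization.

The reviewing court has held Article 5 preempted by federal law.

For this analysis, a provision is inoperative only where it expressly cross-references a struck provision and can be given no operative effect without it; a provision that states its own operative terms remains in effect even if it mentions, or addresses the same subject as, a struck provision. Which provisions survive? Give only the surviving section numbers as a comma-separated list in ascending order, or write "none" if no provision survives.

Article 5 is struck. Article 8 does nothing except set the nonprofit waiver of the application fee by reference to Article 5; with Article 5 gone it has no independent effect and is inoperative. Article 7 declares Article 5 and Article 6 mutually dependent; since one of them has fallen, all of them are of no effect. That brings down Article 6 as well. The remainder continues in force under Article 7. The provisions still in force are Article 1, Article 2, Article 3, Article 4, and Article 7.

1, 2, 3, 4, 7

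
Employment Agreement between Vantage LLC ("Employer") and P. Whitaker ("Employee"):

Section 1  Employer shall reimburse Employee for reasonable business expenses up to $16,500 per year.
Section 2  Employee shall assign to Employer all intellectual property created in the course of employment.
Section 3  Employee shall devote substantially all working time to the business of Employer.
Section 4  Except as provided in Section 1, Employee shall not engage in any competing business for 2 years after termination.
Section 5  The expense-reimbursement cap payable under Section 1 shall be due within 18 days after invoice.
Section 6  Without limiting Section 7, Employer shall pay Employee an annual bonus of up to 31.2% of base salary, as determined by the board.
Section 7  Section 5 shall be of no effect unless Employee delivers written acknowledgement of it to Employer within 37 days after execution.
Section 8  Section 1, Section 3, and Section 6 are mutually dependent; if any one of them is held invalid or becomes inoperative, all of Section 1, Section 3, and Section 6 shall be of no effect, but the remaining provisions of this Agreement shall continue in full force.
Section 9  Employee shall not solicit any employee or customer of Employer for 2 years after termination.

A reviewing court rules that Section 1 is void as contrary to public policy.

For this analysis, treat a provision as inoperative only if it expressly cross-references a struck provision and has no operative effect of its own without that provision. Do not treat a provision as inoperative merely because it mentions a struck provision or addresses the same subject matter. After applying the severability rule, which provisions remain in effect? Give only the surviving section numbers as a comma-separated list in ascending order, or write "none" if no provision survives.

2, 4, 8, 9

Section 1 is struck. Section 5 operates only by reference to Section 1, so it falls with Section 1. The only function of Section 7 is the acknowledgement condition for Section 5, so it cannot stand once Section 5 is removed. Although Section 4 refers to Section 1, its operative terms do not depend on Section 1, so it remains in effect. Section 8 declares Section 1, Section 3, and Section 6 mutually dependent; since one of them has fallen, all of them are of no effect. That brings down Section 3 and Section 6 as well. The remainder continues in force under Section 8. The provisions still in force are Section 2, Section 4, Section 8, and Section 9.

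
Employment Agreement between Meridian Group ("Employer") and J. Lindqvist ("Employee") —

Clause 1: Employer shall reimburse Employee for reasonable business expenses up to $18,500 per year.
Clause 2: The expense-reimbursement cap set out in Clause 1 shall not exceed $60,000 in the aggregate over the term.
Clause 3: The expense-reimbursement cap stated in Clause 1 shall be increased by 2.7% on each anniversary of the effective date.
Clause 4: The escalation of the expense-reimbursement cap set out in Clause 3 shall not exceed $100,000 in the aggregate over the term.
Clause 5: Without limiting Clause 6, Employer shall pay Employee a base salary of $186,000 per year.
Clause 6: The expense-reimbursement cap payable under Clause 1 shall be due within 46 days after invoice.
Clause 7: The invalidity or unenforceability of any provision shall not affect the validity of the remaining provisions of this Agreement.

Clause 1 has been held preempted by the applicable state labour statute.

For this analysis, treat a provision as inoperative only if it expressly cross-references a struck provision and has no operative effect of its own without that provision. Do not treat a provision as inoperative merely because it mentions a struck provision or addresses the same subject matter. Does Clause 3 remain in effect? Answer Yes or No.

No

Clause 1 is struck. The whole of Clause 2 is the aggregate cap on the expense-reimbursement cap, defined by reference to Clause 1, so Clause 2 cannot stand once Clause 1 is removed. Clause 3 operates only by reference to Clause 1, so it falls with Clause 1. Clause 6 does nothing except set the payment deadline for the expense-reimbursement cap by reference to Clause 1; with Clause 1 gone it has no independent effect and is inoperative. Clause 4 does nothing except set the aggregate cap on the escalation of the expense-reimbursement cap by reference to Clause 3; with Clause 3 gone it has no independent effect and is inoperative. Clause 5 mentions Clause 6 but its own obligation stands independently of Clause 6, so Clause 5 is not affected. Clause 7 is a severability clause and preserves every provision that can still be given independent effect. The provisions still in force are Clause 5 and Clause 7. Clause 3 is among the inoperative provisions, so the answer is no.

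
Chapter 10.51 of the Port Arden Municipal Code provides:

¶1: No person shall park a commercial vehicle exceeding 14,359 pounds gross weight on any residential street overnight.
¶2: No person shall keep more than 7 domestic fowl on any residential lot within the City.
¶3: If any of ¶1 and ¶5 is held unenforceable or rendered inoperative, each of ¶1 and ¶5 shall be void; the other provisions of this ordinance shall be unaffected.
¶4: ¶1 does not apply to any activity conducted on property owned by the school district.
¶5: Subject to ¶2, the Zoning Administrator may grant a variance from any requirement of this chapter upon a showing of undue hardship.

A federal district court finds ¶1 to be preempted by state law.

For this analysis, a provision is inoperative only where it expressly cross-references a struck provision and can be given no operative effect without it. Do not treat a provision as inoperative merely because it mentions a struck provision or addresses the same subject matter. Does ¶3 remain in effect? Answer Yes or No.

¶1 is struck. ¶4 has no operative effect of its own apart from ¶1 and is therefore inoperative. ¶3 declares ¶1 and ¶5 mutually dependent; since one of them has fallen, all of them are of no effect. That brings down ¶5 as well. The remainder continues in force under ¶3. The provisions still in force are ¶2 and ¶3. ¶3 is among the surviving provisions, so the answer is yes.

Yes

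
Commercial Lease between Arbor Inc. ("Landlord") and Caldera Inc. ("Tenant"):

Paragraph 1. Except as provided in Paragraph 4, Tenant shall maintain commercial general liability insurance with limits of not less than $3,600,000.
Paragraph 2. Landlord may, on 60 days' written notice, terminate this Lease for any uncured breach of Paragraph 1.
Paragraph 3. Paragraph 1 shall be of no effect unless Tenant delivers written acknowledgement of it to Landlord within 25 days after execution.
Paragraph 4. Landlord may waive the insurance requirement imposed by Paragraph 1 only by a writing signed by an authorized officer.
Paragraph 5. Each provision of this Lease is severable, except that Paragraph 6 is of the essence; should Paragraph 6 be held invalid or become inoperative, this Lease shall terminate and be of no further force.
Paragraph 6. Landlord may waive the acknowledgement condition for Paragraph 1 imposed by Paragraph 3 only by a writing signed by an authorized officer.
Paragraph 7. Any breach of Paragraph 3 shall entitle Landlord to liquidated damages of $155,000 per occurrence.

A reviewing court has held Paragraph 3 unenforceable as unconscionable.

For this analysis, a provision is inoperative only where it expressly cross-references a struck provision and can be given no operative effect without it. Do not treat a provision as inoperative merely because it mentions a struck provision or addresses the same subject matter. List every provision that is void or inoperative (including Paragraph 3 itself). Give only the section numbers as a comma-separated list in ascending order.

1, 2, 3, 4, 5, 6, 7

Paragraph 3 is struck. Paragraph 6 merely fixes the waiver condition for Paragraph 3; with Paragraph 3 gone it has nothing to operate on and falls away. The whole of Paragraph 7 is the liquidated-damages amount, defined by reference to Paragraph 3, so Paragraph 7 cannot stand once Paragraph 3 is removed. Paragraph 5 makes Paragraph 6 an essential term, and Paragraph 6 has been rendered inoperative by the cascade; under Paragraph 5, the entire Lease is therefore void. No provision of the Lease survives.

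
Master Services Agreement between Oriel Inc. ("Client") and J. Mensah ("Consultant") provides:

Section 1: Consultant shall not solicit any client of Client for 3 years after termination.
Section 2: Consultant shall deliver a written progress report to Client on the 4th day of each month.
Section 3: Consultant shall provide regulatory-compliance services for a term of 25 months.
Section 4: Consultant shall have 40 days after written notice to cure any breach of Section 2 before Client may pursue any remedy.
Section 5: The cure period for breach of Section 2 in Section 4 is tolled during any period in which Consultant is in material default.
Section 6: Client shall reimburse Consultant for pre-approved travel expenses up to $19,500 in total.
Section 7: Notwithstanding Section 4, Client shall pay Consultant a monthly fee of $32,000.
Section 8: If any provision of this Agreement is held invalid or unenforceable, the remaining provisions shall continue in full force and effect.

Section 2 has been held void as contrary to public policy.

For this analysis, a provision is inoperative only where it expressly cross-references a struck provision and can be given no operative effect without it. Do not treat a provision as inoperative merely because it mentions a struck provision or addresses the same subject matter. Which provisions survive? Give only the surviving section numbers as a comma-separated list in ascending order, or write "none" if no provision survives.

1, 3, 6, 7, 8

Section 2 is struck. Section 4 merely fixes the cure period for breach of Section 2; with Section 2 gone it has nothing to operate on and falls away. The whole of Section 5 is the tolling of the cure period for breach of Section 2, defined by reference to Section 4, so Section 5 cannot stand once Section 4 is removed. Section 7 mentions Section 4 but its own obligation stands independently of Section 4, so Section 7 is not affected. Under the severability clause in Section 8, the remaining provisions continue in force. The provisions still in force are Section 1, Section 3, Section 6, Section 7, and Section 8.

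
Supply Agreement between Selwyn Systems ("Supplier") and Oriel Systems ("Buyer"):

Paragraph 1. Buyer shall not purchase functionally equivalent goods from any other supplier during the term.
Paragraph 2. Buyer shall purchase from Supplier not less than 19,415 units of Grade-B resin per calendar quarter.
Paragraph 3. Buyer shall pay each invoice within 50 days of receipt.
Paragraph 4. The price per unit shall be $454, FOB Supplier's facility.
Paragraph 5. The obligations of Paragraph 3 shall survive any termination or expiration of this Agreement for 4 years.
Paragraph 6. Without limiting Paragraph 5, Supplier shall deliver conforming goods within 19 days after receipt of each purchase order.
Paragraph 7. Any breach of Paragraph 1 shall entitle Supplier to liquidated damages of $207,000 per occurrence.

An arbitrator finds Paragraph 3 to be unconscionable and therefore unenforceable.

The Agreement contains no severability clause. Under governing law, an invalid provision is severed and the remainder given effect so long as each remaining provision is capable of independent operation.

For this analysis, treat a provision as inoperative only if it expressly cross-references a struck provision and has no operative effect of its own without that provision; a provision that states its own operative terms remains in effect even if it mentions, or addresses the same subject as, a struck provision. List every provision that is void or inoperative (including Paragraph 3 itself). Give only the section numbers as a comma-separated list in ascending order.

Paragraph 3 is struck. Paragraph 5 operates only by reference to Paragraph 3, so it falls with Paragraph 3. Although Paragraph 6 refers to Paragraph 5, its operative terms do not depend on Paragraph 5, so it remains in effect. With no severability clause, the stated default rule severs what cannot stand and enforces each remaining provision that can operate on its own. That leaves Paragraph 1, Paragraph 2, Paragraph 4, Paragraph 6, and Paragraph 7 in effect.

3, 5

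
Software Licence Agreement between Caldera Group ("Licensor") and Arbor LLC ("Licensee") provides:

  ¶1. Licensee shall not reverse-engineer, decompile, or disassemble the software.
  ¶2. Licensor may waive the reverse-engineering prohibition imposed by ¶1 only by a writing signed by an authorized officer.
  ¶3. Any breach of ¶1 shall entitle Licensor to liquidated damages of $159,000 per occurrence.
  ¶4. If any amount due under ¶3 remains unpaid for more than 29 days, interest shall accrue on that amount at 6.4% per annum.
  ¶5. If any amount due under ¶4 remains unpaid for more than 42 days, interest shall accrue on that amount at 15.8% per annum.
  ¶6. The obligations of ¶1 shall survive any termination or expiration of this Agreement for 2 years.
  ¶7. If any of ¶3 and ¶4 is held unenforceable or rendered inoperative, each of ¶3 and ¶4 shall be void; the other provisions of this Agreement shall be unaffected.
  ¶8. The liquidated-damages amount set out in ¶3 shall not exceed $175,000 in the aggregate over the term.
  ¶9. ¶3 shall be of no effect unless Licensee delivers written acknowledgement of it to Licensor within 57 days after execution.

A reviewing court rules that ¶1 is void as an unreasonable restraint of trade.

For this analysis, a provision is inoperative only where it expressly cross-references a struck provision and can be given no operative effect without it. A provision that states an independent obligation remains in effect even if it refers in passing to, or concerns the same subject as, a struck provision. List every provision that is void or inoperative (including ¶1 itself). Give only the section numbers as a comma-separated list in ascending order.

1, 2, 3, 4, 5, 6, 8, 9

¶1 is struck. ¶2 operates only by reference to ¶1, so it falls with ¶1. The whole of ¶3 is the liquidated-damages amount, defined by reference to ¶1, so ¶3 cannot stand once ¶1 is removed. The only function of ¶6 is the survival period for ¶1, so it cannot stand once ¶1 is removed. The whole of ¶4 is the default interest on the liquidated-damages amount, defined by reference to ¶3, so ¶4 cannot stand once ¶3 is removed. ¶8 operates only by reference to ¶3, so it falls with ¶3. ¶9 has no operative effect of its own apart from ¶3 and is therefore inoperative. The whole of ¶5 is the default interest on the default interest on the liquidated-damages amount, defined by reference to ¶4, so ¶5 cannot stand once ¶4 is removed. ¶7 declares ¶3 and ¶4 mutually dependent; since one of them has fallen, all of them are of no effect. The remainder continues in force under ¶7. Only ¶7 remains in effect.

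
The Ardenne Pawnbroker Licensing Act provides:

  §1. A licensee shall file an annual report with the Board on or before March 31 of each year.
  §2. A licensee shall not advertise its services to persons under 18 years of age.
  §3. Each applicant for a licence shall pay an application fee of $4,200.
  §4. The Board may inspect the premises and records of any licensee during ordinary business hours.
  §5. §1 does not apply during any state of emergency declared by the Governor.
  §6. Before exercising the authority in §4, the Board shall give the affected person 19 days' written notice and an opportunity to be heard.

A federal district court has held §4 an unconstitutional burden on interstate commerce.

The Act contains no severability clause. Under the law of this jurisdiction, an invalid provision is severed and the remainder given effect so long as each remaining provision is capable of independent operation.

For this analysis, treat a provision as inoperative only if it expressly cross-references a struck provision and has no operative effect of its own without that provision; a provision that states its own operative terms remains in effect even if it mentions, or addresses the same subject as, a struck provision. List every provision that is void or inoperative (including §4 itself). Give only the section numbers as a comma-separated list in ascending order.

§4 is struck. §6 has no operative effect of its own apart from §4 and is therefore inoperative. Under the stated default rule, only provisions that cannot operate independently fall away; the rest are enforced. That leaves §1, §2, §3, and §5 in effect.

4, 6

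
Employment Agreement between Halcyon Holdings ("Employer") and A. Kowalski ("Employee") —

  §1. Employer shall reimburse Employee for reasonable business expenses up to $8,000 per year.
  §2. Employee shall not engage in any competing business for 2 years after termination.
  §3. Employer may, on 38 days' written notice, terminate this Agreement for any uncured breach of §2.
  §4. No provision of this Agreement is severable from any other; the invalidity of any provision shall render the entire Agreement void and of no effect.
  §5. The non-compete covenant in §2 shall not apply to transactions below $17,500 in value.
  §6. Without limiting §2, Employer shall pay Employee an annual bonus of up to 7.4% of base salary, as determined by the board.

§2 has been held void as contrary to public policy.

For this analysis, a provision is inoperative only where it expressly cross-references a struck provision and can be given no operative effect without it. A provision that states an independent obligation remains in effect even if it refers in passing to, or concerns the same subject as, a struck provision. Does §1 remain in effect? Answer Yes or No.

§2 is struck. §3 merely fixes the termination right for breach of §2; with §2 gone it has nothing to operate on and falls away. §5 operates only by reference to §2, so it falls with §2. §4 provides that the Agreement is not severable, so the invalidity of any one provision voids the entire Agreement. No provision of the Agreement survives. §1 is among the inoperative provisions, so the answer is no.

No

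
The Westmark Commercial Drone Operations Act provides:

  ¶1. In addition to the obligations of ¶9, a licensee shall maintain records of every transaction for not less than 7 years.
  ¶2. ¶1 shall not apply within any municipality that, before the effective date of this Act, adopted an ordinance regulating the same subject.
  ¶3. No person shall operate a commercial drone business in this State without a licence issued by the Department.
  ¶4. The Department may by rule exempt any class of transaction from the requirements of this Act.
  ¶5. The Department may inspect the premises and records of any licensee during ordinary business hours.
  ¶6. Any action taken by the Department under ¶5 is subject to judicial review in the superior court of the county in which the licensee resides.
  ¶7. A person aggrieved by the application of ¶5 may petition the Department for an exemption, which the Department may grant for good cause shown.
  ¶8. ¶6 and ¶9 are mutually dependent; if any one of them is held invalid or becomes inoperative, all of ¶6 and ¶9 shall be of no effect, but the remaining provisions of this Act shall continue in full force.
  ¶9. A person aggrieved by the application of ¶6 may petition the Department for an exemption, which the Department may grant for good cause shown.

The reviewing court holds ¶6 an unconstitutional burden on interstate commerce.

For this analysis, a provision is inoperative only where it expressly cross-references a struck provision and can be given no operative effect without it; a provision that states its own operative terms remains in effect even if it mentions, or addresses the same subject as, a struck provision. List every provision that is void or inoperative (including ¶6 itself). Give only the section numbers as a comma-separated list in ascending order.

¶6 is struck. ¶9 has no operative effect of its own apart from ¶6 and is therefore inoperative. Although ¶1 refers to ¶9, its operative terms do not depend on ¶9, so it remains in effect. ¶8 declares ¶6 and ¶9 mutually dependent; since one of them has fallen, all of them are of no effect. The remainder continues in force under ¶8. The provisions still in force are ¶1, ¶2, ¶3, ¶4, ¶5, ¶7, and ¶8.

6, 9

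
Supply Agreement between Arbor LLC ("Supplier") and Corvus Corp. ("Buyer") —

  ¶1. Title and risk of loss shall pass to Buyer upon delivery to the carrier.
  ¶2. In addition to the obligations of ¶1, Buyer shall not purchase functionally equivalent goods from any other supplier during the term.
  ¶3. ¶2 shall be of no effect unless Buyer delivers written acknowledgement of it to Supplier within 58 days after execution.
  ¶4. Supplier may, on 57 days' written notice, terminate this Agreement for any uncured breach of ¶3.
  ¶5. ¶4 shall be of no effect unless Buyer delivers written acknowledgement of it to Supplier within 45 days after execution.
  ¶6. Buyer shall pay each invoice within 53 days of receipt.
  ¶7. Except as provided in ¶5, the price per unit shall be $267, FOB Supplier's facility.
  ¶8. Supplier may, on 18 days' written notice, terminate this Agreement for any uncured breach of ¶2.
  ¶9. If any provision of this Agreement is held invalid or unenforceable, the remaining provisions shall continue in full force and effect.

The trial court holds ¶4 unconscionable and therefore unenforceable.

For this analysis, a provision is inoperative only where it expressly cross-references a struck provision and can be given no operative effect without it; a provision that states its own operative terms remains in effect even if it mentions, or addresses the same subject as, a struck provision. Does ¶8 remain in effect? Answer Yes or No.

Yes

¶4 is struck. ¶5 merely fixes the acknowledgement condition for ¶4; with ¶4 gone it has nothing to operate on and falls away. ¶7 mentions ¶5 but its own obligation stands independently of ¶5, so ¶7 is not affected. Under the severability clause in ¶9, the remaining provisions continue in force. The provisions still in force are ¶1, ¶2, ¶3, ¶6, ¶7, ¶8, and ¶9. ¶8 is among the surviving provisions, so the answer is yes.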